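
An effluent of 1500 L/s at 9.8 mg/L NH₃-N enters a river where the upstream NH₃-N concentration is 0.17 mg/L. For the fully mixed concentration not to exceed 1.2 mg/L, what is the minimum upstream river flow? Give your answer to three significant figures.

Set C_mix = 1.2: (Q·0.1700 + 1500·9.800) / (Q + 1500) = 1.2
→ Q = 1500·(9.800 − 1.2)/(1.2 − 0.1700) = 12520 L/s.

12500 L/s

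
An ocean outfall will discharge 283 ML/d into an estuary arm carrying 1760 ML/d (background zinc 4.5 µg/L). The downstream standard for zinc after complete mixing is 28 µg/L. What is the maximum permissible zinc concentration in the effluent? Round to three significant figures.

At the limit, (Qr·Cr + Qe·Cₑ)/(Qr + Qe) = 28:
Cₑ = (2043·28 − 1760·4.500) / 283.0 = 174.1 µg/L.

174 µg/L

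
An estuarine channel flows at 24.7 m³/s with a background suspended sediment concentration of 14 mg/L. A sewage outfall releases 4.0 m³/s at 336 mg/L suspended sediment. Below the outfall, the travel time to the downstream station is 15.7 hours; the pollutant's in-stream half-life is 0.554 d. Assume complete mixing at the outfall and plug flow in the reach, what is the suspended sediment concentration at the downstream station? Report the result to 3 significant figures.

Mass balance: C = (24.70·14.00 + 4.000·336.0) / 28.70 = 1690/28.70 = 58.88 mg/L.
Half-life 0.554 d → k = ln 2 / 0.554 = 1.251 d⁻¹.
Decay over the reach: 58.88·exp(−kt) = 58.88·0.4411 = 25.97 mg/L.

26.0 mg/L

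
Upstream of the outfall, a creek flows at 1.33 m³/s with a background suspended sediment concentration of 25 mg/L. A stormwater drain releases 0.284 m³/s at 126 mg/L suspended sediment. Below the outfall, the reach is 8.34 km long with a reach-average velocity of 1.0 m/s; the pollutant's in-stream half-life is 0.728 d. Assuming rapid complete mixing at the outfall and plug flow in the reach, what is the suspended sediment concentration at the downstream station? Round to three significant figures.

39.0 mg/L

Mixed concentration C = ΣQC/ΣQ = (1.330·25.00 + 0.2840·126.0) / 1.614 = 69.03/1.614 = 42.77 mg/L.
Travel time t = 8.34·1000 / 1.0 = 8340 s = 2.317 h.
Half-life 0.728 d → k = ln 2 / 0.728 = 0.9521 d⁻¹.
First-order decay: C = 42.77·exp(−k·t) = 42.77·0.9122 = 39.02 mg/L.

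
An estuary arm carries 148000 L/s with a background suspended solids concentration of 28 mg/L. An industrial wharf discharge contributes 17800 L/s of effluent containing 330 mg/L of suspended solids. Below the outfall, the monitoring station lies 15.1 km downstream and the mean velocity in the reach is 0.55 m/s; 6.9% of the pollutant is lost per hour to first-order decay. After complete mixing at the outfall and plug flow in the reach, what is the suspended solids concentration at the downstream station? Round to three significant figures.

35.0 mg/L

Flow-weighted average: C = (148000·28.00 + 17800·330.0) / 165800 = 10020000/165800 = 60.42 mg/L.
Travel time t = 15.1·1000 / 0.55 = 27450 s = 7.626 h.
6.9%/h lost → k = −ln(1 − 0.069) = 0.07150 h⁻¹.
First-order decay: C = 60.42·exp(−k·t) = 60.42·0.5797 = 35.03 mg/L.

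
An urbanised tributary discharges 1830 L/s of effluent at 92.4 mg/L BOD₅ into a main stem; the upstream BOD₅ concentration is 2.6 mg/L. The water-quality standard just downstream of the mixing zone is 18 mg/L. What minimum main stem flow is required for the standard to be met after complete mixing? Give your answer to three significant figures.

8840 L/s

Set C_mix = 18: (Q·2.600 + 1830·92.40) / (Q + 1830) = 18
→ Q = 1830·(92.40 − 18)/(18 − 2.600) = 8841 L/s.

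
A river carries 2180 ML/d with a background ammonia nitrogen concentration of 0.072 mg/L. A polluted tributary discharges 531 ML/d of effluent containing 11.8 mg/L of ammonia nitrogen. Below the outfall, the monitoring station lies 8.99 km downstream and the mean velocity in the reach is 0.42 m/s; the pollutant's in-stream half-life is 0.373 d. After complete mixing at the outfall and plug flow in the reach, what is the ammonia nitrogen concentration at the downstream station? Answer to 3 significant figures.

After mixing, C = (2180·0.07200 + 531.0·11.80) / 2711 = 6423/2711 = 2.369 mg/L.
Travel time t = 8.99·1000 / 0.42 = 21400 s = 5.946 h.
Half-life 0.373 d → k = ln 2 / 0.373 = 1.858 d⁻¹.
After decay, C = 2.369 × e^(−kt) = 2.369 × 0.6310 = 1.495 mg/L.

1.50 mg/L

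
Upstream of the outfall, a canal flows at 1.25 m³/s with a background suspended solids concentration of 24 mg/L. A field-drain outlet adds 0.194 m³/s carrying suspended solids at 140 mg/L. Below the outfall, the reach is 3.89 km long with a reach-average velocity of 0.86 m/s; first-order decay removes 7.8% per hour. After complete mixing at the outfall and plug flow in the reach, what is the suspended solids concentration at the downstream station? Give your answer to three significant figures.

35.7 mg/L

After mixing, C = (1.250·24.00 + 0.1940·140.0) / 1.444 = 57.16/1.444 = 39.58 mg/L.
Travel time t = 3.89·1000 / 0.86 = 4523 s = 1.256 h.
7.8%/h lost → k = −ln(1 − 0.078) = 0.08121 h⁻¹.
Applying C = C₀e^(−kt): 39.58 × 0.9030 = 35.74 mg/L.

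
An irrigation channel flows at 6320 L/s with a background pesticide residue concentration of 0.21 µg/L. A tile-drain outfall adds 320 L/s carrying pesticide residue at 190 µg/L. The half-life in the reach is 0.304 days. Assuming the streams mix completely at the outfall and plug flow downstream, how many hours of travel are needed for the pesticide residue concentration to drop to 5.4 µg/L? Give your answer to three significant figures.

5.79 h

Mass balance: C = (6320·0.2100 + 320.0·190.0) / 6640 = 62130/6640 = 9.357 µg/L.
Half-life 0.304 d → k = ln 2 / 0.304 = 2.280 d⁻¹.
9.357·exp(−k·t) = 5.4 → t = ln(9.357/5.4)/k = 20830 s = 5.786 h.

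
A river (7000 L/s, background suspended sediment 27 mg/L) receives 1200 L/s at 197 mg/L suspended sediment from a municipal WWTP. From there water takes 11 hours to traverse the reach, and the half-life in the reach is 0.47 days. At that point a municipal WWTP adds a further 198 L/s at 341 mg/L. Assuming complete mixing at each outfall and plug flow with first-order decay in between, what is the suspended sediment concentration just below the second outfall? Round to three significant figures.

After mixing, C = (7000·27.00 + 1200·197.0) / 8200 = 425400/8200 = 51.88 mg/L; combined flow 8200 L/s.
Half-life 0.47 d → k = ln 2 / 0.47 = 1.475 d⁻¹.
Applying C = C₀e^(−kt): 51.88 × 0.5087 = 26.39 mg/L.
At the second outfall, C = (8200·26.39 + 198.0·341.0) / (8200 + 198.0) = 33.81 mg/L.

33.8 mg/L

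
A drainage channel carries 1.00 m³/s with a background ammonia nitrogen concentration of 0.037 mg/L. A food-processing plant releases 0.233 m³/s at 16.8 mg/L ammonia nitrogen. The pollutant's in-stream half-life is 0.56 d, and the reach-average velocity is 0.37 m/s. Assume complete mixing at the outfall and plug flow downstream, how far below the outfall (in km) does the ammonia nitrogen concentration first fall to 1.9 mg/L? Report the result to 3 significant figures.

13.5 km

Conservation of mass: C = (1.000·0.03700 + 0.2330·16.80) / 1.233 = 3.951/1.233 = 3.205 mg/L.
Half-life 0.56 d → k = ln 2 / 0.56 = 1.238 d⁻¹.
Set 3.205·exp(−k·t) = 1.9 → t = ln(3.205/1.9)/k = 36490 s = 10.14 h.
Distance = v·t = 0.37·36490 = 13500 m = 13.50 km.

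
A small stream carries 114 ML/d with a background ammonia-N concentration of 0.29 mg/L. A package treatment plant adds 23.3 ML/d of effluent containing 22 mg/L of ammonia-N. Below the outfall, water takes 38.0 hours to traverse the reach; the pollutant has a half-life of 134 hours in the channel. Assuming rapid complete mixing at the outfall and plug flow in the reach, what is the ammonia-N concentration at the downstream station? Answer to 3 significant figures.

3.27 mg/L

Mixed concentration C = ΣQC/ΣQ = (114.0·0.2900 + 23.30·22.00) / 137.3 = 545.7/137.3 = 3.974 mg/L.
Half-life 134 h → k = ln 2 / 134 = 0.005173 h⁻¹ = 0.1241 d⁻¹.
First-order decay: C = 3.974·exp(−k·t) = 3.974·0.8215 = 3.265 mg/L.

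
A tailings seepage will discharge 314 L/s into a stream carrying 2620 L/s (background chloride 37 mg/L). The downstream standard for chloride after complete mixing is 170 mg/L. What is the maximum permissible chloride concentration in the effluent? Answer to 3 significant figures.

At the limit, (Qr·Cr + Qe·Cₑ)/(Qr + Qe) = 170:
Cₑ = (2934·170 − 2620·37.00) / 314.0 = 1280 mg/L.

1280 mg/L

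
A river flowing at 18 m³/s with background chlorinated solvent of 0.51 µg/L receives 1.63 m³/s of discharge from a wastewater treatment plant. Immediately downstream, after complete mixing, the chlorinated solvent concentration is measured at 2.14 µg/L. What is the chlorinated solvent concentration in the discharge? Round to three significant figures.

20.1 µg/L

Mass balance: 18.00·0.5100 + 1.630·Cₑ = 19.63·2.140
→ Cₑ = (19.63·2.140 − 18.00·0.5100) / 1.630 = 20.14 µg/L.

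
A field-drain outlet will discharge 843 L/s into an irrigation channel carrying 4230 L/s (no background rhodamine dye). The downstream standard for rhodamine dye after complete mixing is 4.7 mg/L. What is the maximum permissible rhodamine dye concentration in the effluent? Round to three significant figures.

28.3 mg/L

At the limit, (Qr·Cr + Qe·Cₑ)/(Qr + Qe) = 4.7:
Cₑ = (5073·4.7 − 4230·0) / 843.0 = 28.28 mg/L.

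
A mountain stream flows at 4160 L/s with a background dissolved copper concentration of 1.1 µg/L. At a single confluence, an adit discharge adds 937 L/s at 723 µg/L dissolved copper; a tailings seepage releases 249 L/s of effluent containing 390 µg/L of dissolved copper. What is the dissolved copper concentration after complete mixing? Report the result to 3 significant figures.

Flow-weighted average: C = (4160·1.100 + 937.0·723.0 + 249.0·390.0) / 5346 = 779100/5346 = 145.7 µg/L.

146 µg/L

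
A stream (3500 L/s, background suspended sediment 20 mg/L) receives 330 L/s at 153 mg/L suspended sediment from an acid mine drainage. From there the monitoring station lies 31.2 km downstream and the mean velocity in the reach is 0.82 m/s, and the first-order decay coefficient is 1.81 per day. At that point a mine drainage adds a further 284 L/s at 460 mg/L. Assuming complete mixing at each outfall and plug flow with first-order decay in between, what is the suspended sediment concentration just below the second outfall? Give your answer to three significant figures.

Conservation of mass: C = (3500·20.00 + 330.0·153.0) / 3830 = 120500/3830 = 31.46 mg/L; combined flow 3830 L/s.
Travel time t = 31.2·1000 / 0.82 = 38050 s = 10.57 h.
First-order decay: C = 31.46·exp(−k·t) = 31.46·0.4506 = 14.18 mg/L.
At the second outfall, C = (3830·14.18 + 284.0·460.0) / (3830 + 284.0) = 44.95 mg/L.

45.0 mg/L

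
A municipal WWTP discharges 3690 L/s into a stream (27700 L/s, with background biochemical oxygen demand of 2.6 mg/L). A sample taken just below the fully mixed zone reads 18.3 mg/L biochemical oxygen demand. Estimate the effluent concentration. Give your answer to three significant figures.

136 mg/L

Mass balance: 27700·2.600 + 3690·Cₑ = 31390·18.30
→ Cₑ = (31390·18.30 − 27700·2.600) / 3690 = 136.2 mg/L.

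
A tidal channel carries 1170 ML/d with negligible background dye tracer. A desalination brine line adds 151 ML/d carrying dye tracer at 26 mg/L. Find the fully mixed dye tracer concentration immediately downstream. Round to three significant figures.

Mixed concentration C = ΣQC/ΣQ = (1170·0 + 151.0·26.00) / 1321 = 3926/1321 = 2.972 mg/L.

2.97 mg/L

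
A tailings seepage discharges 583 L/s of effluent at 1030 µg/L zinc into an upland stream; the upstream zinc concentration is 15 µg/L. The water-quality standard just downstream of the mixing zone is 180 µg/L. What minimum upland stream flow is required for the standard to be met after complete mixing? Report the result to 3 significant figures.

3000 L/s

Set C_mix = 180: (Q·15.00 + 583.0·1030) / (Q + 583.0) = 180
→ Q = 583.0·(1030 − 180)/(180 − 15.00) = 3003 L/s.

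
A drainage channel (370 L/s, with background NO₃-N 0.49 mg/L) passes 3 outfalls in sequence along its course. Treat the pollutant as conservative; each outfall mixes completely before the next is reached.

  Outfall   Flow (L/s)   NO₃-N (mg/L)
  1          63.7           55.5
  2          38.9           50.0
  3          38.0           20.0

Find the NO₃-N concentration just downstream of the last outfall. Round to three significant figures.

Below outfall 1: Q → 433.7 L/s, C = (370.0·0.4900 + 63.70·55.50)/433.7 = 8.570 mg/L.
Below outfall 2: Q → 472.6 L/s, C = (433.7·8.570 + 38.90·50.00)/472.6 = 11.98 mg/L.
Below outfall 3: Q → 510.6 L/s, C = (472.6·11.98 + 38.00·20.00)/510.6 = 12.58 mg/L.

12.6 mg/L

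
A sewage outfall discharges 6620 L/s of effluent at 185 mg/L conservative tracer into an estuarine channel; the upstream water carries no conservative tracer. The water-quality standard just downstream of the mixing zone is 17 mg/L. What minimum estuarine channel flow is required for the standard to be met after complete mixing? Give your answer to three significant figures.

Set C_mix = 17: (Q·0 + 6620·185.0) / (Q + 6620) = 17
→ Q = 6620·(185.0 − 17)/(17 − 0) = 65420 L/s.

65400 L/s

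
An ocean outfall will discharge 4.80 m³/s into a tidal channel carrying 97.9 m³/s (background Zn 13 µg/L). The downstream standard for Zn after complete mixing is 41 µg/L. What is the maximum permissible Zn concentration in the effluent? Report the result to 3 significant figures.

At the limit, (Qr·Cr + Qe·Cₑ)/(Qr + Qe) = 41:
Cₑ = (102.7·41 − 97.90·13.00) / 4.800 = 612.1 µg/L.

612 µg/L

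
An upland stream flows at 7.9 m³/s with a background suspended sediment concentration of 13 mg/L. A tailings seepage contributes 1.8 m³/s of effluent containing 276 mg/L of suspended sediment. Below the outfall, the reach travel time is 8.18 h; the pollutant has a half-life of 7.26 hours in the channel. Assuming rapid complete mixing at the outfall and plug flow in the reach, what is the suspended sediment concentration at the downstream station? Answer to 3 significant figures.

28.3 mg/L

After mixing, C = (7.900·13.00 + 1.800·276.0) / 9.700 = 599.5/9.700 = 61.80 mg/L.
Half-life 7.26 h → k = ln 2 / 7.26 = 0.09547 h⁻¹ = 2.291 d⁻¹.
First-order decay: C = 61.80·exp(−k·t) = 61.80·0.4580 = 28.30 mg/L.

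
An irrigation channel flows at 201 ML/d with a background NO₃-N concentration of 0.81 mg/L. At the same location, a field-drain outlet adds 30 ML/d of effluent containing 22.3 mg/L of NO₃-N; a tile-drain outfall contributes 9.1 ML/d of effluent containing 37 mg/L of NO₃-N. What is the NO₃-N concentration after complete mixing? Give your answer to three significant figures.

Flow-weighted average: C = (201.0·0.8100 + 30.00·22.30 + 9.100·37.00) / 240.1 = 1169/240.1 = 4.867 mg/L.

4.87 mg/L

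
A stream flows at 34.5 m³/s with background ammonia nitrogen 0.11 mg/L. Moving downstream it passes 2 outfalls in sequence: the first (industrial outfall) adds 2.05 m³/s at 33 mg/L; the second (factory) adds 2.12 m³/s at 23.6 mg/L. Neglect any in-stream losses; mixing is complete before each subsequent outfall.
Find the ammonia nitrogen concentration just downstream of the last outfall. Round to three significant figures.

3.14 mg/L

After outfall 1: Q = 34.50 + 2.050 = 36.55 m³/s; C = (34.50·0.1100 + 2.050·33.00)/36.55 = 1.955 mg/L.
After outfall 2: Q = 36.55 + 2.120 = 38.67 m³/s; C = (36.55·1.955 + 2.120·23.60)/38.67 = 3.141 mg/L.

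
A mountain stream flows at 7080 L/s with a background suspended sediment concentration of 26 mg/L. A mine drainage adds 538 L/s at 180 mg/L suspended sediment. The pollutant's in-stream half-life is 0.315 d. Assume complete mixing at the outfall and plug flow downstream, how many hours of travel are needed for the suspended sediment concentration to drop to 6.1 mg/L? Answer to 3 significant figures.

19.6 h

After mixing, C = (7080·26.00 + 538.0·180.0) / 7618 = 280900/7618 = 36.88 mg/L.
Half-life 0.315 d → k = ln 2 / 0.315 = 2.200 d⁻¹.
36.88·exp(−k·t) = 6.1 → t = ln(36.88/6.1)/k = 70650 s = 19.62 h.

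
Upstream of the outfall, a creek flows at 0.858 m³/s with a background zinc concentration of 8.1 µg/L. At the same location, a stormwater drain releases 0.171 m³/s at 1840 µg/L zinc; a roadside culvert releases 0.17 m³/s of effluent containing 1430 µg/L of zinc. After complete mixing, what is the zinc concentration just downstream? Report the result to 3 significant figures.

Mass balance: C = (0.8580·8.100 + 0.1710·1840 + 0.1700·1430) / 1.199 = 564.7/1.199 = 471.0 µg/L.

471 µg/L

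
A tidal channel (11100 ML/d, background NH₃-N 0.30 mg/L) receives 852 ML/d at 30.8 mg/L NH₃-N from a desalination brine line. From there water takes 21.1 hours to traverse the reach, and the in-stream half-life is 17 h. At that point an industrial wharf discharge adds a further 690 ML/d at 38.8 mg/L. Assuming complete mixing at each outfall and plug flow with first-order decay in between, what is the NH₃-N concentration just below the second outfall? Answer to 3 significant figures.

3.11 mg/L

Conservation of mass: C = (11100·0.3000 + 852.0·30.80) / 11950 = 29570/11950 = 2.474 mg/L; combined flow 11950 ML/d.
Half-life 17 h → k = ln 2 / 17 = 0.04077 h⁻¹ = 0.9786 d⁻¹.
After decay, C = 2.474 × e^(−kt) = 2.474 × 0.4230 = 1.047 mg/L.
At the second outfall, C = (11950·1.047 + 690.0·38.80) / (11950 + 690.0) = 3.107 mg/L.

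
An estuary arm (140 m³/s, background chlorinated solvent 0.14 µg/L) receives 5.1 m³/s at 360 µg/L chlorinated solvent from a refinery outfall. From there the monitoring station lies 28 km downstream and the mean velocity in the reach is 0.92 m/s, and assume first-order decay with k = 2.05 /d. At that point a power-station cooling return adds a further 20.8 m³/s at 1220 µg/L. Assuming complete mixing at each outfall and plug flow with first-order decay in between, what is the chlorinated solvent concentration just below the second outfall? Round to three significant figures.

158 µg/L

Mass balance: C = (140.0·0.1400 + 5.100·360.0) / 145.1 = 1856/145.1 = 12.79 µg/L; combined flow 145.1 m³/s.
Travel time t = 28·1000 / 0.92 = 30430 s = 8.454 h.
Decay over the reach: 12.79·exp(−kt) = 12.79·0.4857 = 6.212 µg/L.
At the second outfall, C = (145.1·6.212 + 20.80·1220) / (145.1 + 20.80) = 158.4 µg/L.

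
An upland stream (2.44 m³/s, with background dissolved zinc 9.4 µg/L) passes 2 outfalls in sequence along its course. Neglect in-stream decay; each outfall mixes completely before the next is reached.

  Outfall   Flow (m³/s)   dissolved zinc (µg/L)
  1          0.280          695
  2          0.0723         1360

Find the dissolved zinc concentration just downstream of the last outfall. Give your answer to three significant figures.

113 µg/L

Below outfall 1: Q → 2.720 m³/s, C = (2.440·9.400 + 0.2800·695.0)/2.720 = 79.98 µg/L.
Below outfall 2: Q → 2.792 m³/s, C = (2.720·79.98 + 0.07230·1360)/2.792 = 113.1 µg/L.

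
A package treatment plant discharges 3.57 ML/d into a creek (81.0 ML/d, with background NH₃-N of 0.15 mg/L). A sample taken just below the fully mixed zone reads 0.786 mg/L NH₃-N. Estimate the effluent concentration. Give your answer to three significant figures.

15.2 mg/L

Mass balance: 81.00·0.1500 + 3.570·Cₑ = 84.57·0.7860
→ Cₑ = (84.57·0.7860 − 81.00·0.1500) / 3.570 = 15.22 mg/L.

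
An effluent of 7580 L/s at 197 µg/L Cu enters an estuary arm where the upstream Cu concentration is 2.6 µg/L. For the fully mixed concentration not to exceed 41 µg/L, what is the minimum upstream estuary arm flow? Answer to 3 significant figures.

Set C_mix = 41: (Q·2.600 + 7580·197.0) / (Q + 7580) = 41
→ Q = 7580·(197.0 − 41)/(41 − 2.600) = 30790 L/s.

30800 L/s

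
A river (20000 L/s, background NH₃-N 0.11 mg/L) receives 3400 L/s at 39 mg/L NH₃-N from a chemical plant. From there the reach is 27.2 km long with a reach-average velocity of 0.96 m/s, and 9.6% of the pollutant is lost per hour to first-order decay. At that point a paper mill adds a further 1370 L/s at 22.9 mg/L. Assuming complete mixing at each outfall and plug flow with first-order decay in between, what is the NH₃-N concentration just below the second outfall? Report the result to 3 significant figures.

3.73 mg/L

Flow-weighted average: C = (20000·0.1100 + 3400·39.00) / 23400 = 134800/23400 = 5.761 mg/L; combined flow 23400 L/s.
Travel time t = 27.2·1000 / 0.96 = 28330 s = 7.870 h.
9.6%/h lost → k = −ln(1 − 0.096) = 0.1009 h⁻¹.
After decay, C = 5.761 × e^(−kt) = 5.761 × 0.4519 = 2.603 mg/L.
Second outfall: C = (23400·2.603 + 1370·22.90)/24770 = 3.726 mg/L.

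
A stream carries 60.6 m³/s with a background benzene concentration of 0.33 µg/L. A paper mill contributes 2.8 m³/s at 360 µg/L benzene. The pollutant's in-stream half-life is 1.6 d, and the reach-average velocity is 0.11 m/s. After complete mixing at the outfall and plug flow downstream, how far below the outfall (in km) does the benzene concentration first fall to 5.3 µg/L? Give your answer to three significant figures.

Conservation of mass: C = (60.60·0.3300 + 2.800·360.0) / 63.40 = 1028/63.40 = 16.21 µg/L.
Half-life 1.6 d → k = ln 2 / 1.6 = 0.4332 d⁻¹.
Set 16.21·exp(−k·t) = 5.3 → t = ln(16.21/5.3)/k = 223000 s = 61.95 h.
Distance = v·t = 0.11·223000 = 24530 m = 24.53 km.

24.5 km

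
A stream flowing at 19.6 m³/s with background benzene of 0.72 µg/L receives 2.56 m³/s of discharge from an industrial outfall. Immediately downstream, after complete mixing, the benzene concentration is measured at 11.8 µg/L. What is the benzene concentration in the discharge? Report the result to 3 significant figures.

96.6 µg/L

Mass balance: 19.60·0.7200 + 2.560·Cₑ = 22.16·11.80
→ Cₑ = (22.16·11.80 − 19.60·0.7200) / 2.560 = 96.63 µg/L.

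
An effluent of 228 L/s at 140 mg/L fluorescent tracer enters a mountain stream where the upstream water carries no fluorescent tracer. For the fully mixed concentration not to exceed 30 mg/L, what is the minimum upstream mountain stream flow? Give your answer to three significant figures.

836 L/s

Set C_mix = 30: (Q·0 + 228.0·140.0) / (Q + 228.0) = 30
→ Q = 228.0·(140.0 − 30)/(30 − 0) = 836.0 L/s.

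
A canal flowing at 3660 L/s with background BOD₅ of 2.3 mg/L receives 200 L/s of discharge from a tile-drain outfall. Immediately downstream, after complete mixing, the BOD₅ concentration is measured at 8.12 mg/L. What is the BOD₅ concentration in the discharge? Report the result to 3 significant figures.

Mass balance: 3660·2.300 + 200.0·Cₑ = 3860·8.120
→ Cₑ = (3860·8.120 − 3660·2.300) / 200.0 = 114.6 mg/L.

115 mg/L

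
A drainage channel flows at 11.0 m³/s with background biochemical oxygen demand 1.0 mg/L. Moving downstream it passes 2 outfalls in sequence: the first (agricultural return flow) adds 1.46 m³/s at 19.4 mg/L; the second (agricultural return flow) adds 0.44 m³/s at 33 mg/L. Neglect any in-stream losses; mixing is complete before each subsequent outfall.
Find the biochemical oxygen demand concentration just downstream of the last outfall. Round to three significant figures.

4.17 mg/L

After outfall 1: Q = 11.00 + 1.460 = 12.46 m³/s; C = (11.00·1.000 + 1.460·19.40)/12.46 = 3.156 mg/L.
After outfall 2: Q = 12.46 + 0.4400 = 12.90 m³/s; C = (12.46·3.156 + 0.4400·33.00)/12.90 = 4.174 mg/L.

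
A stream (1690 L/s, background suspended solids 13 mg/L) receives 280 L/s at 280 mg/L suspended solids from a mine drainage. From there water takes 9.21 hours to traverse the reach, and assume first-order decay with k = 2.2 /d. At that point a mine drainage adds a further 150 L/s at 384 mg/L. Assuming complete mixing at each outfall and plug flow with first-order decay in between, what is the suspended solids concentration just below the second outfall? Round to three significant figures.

Flow-weighted average: C = (1690·13.00 + 280.0·280.0) / 1970 = 100400/1970 = 50.95 mg/L; combined flow 1970 L/s.
Applying C = C₀e^(−kt): 50.95 × 0.4299 = 21.90 mg/L.
Second outfall: C = (1970·21.90 + 150.0·384.0)/2120 = 47.52 mg/L.

47.5 mg/L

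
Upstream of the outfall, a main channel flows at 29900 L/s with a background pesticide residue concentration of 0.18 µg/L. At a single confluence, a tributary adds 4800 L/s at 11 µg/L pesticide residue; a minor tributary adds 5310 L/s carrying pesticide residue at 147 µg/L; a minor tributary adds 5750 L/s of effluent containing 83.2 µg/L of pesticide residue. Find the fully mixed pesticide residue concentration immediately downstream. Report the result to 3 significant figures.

After mixing, C = (29900·0.1800 + 4800·11.00 + 5310·147.0 + 5750·83.20) / 45760 = 1317000/45760 = 28.78 µg/L.

28.8 µg/L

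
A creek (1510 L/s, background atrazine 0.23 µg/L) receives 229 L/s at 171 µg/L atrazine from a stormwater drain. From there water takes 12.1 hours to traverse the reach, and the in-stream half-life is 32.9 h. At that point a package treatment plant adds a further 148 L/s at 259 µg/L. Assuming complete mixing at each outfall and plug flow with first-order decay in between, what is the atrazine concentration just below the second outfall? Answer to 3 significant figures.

36.5 µg/L

Conservation of mass: C = (1510·0.2300 + 229.0·171.0) / 1739 = 39510/1739 = 22.72 µg/L; combined flow 1739 L/s.
Half-life 32.9 h → k = ln 2 / 32.9 = 0.02107 h⁻¹ = 0.5056 d⁻¹.
Applying C = C₀e^(−kt): 22.72 × 0.7750 = 17.61 µg/L.
At the second outfall, C = (1739·17.61 + 148.0·259.0) / (1739 + 148.0) = 36.54 µg/L.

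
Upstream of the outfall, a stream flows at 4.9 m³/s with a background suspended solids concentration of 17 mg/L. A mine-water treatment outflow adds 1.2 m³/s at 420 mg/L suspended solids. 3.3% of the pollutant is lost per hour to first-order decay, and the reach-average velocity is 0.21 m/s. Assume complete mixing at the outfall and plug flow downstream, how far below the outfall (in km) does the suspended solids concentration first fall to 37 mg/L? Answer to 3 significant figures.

Flow-weighted average: C = (4.900·17.00 + 1.200·420.0) / 6.100 = 587.3/6.100 = 96.28 mg/L.
3.3%/h lost → k = −ln(1 − 0.033) = 0.03356 h⁻¹.
Set 96.28·exp(−k·t) = 37 → t = ln(96.28/37)/k = 102600 s = 28.50 h.
Distance = v·t = 0.21·102600 = 21550 m = 21.55 km.

21.5 km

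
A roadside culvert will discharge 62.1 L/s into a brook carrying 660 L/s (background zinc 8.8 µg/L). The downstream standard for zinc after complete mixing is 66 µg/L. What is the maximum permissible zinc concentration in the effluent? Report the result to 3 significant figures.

At the limit, (Qr·Cr + Qe·Cₑ)/(Qr + Qe) = 66:
Cₑ = (722.1·66 − 660.0·8.800) / 62.10 = 673.9 µg/L.

674 µg/L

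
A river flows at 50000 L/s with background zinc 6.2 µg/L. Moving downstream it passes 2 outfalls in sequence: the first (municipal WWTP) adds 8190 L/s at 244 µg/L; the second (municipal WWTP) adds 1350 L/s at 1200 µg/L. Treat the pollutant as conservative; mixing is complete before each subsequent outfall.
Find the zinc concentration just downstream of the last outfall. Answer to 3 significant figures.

Below outfall 1: Q → 58190 L/s, C = (50000·6.200 + 8190·244.0)/58190 = 39.67 µg/L.
Below outfall 2: Q → 59540 L/s, C = (58190·39.67 + 1350·1200)/59540 = 65.98 µg/L.

66.0 µg/L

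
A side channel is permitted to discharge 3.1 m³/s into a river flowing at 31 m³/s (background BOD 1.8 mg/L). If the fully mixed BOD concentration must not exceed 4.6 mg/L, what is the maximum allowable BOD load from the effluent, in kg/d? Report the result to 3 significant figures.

8730 kg/d

Mass balance at the limit: 31.00·1.800 + 3.100·Cₑ = 34.10·4.6 → Cₑ = 32.60 mg/L.
Load = 3.100 m³/s × 32.60 g/m³ × 86 400 s/d = 8732 kg/d.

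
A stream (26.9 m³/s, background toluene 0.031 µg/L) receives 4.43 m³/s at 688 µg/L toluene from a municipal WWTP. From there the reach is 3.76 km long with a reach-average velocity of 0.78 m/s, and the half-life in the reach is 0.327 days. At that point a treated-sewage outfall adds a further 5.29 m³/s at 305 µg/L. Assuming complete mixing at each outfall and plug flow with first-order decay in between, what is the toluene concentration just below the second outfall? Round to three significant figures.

Flow-weighted average: C = (26.90·0.03100 + 4.430·688.0) / 31.33 = 3049/31.33 = 97.31 µg/L; combined flow 31.33 m³/s.
Travel time t = 3.76·1000 / 0.78 = 4821 s = 1.339 h.
Half-life 0.327 d → k = ln 2 / 0.327 = 2.120 d⁻¹.
Decay over the reach: 97.31·exp(−kt) = 97.31·0.8885 = 86.45 µg/L.
Second outfall: C = (31.33·86.45 + 5.290·305.0)/36.62 = 118.0 µg/L.

118 µg/L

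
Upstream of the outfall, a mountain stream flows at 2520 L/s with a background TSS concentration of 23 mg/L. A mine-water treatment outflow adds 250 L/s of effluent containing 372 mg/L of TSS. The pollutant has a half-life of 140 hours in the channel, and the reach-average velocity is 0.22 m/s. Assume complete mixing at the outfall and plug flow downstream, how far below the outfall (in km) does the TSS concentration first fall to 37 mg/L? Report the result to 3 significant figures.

Conservation of mass: C = (2520·23.00 + 250.0·372.0) / 2770 = 151000/2770 = 54.50 mg/L.
Half-life 140 h → k = ln 2 / 140 = 0.004951 h⁻¹ = 0.1188 d⁻¹.
Set 54.50·exp(−k·t) = 37 → t = ln(54.50/37)/k = 281600 s = 78.22 h.
Distance = v·t = 0.22·281600 = 61950 m = 61.95 km.

61.9 km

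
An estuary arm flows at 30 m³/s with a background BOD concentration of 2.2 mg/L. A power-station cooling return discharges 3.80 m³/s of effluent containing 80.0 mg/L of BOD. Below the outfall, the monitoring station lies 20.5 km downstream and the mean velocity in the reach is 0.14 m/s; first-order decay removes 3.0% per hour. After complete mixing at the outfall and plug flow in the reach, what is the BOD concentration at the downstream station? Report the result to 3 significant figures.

Mixed concentration C = ΣQC/ΣQ = (30.00·2.200 + 3.800·80.00) / 33.80 = 370.0/33.80 = 10.95 mg/L.
Travel time t = 20.5·1000 / 0.14 = 146400 s = 40.67 h.
3.0%/h lost → k = −ln(1 − 0.03) = 0.03046 h⁻¹.
Applying C = C₀e^(−kt): 10.95 × 0.2897 = 3.171 mg/L.

3.17 mg/L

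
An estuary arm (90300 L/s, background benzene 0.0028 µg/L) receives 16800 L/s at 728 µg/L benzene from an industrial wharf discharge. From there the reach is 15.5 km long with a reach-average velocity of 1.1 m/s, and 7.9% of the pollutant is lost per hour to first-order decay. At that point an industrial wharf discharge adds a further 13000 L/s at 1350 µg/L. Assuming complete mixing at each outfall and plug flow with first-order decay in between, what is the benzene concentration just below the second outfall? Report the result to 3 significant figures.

220 µg/L

Conservation of mass: C = (90300·0.002800 + 16800·728.0) / 107100 = 12230000/107100 = 114.2 µg/L; combined flow 107100 L/s.
Travel time t = 15.5·1000 / 1.1 = 14090 s = 3.914 h.
7.9%/h lost → k = −ln(1 − 0.079) = 0.08230 h⁻¹.
Applying C = C₀e^(−kt): 114.2 × 0.7246 = 82.75 µg/L.
Second outfall: C = (107100·82.75 + 13000·1350)/120100 = 219.9 µg/L.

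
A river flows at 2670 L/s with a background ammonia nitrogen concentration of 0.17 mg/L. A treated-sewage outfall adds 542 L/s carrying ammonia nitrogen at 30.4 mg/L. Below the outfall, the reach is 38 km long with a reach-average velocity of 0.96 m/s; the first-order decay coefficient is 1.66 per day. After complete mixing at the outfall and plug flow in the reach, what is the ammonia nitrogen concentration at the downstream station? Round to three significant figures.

2.46 mg/L

Flow-weighted average: C = (2670·0.1700 + 542.0·30.40) / 3212 = 16930/3212 = 5.271 mg/L.
Travel time t = 38·1000 / 0.96 = 39580 s = 11.00 h.
Decay over the reach: 5.271·exp(−kt) = 5.271·0.4674 = 2.464 mg/L.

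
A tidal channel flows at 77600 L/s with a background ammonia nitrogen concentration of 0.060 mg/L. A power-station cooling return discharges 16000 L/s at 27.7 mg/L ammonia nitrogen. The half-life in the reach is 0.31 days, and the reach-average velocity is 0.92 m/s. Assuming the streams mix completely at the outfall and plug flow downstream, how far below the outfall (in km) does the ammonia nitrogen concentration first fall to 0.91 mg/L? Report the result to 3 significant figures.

After mixing, C = (77600·0.06000 + 16000·27.70) / 93600 = 447900/93600 = 4.785 mg/L.
Half-life 0.31 d → k = ln 2 / 0.31 = 2.236 d⁻¹.
Set 4.785·exp(−k·t) = 0.91 → t = ln(4.785/0.91)/k = 64130 s = 17.82 h.
Distance = v·t = 0.92·64130 = 59000 m = 59.00 km.

59.0 km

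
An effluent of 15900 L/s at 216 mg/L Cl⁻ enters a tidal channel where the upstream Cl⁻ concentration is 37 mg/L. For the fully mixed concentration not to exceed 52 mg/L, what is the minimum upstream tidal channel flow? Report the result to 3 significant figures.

174000 L/s

Set C_mix = 52: (Q·37.00 + 15900·216.0) / (Q + 15900) = 52
→ Q = 15900·(216.0 − 52)/(52 − 37.00) = 173800 L/s.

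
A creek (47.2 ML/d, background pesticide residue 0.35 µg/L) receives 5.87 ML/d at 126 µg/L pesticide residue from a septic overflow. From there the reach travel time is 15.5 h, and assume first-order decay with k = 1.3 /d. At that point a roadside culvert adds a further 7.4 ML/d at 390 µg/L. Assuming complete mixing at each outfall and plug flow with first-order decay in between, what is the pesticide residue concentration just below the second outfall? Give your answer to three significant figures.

Flow-weighted average: C = (47.20·0.3500 + 5.870·126.0) / 53.07 = 756.1/53.07 = 14.25 µg/L; combined flow 53.07 ML/d.
Applying C = C₀e^(−kt): 14.25 × 0.4319 = 6.154 µg/L.
Second outfall: C = (53.07·6.154 + 7.400·390.0)/60.47 = 53.13 µg/L.

53.1 µg/L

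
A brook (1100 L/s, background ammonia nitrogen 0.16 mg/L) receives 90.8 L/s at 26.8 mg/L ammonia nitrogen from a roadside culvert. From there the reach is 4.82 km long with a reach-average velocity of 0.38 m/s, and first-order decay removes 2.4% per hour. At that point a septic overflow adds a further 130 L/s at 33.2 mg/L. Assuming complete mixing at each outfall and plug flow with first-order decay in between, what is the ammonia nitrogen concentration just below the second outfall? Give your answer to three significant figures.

Mass balance: C = (1100·0.1600 + 90.80·26.80) / 1191 = 2609/1191 = 2.191 mg/L; combined flow 1191 L/s.
Travel time t = 4.82·1000 / 0.38 = 12680 s = 3.523 h.
2.4%/h lost → k = −ln(1 − 0.024) = 0.02429 h⁻¹.
Decay over the reach: 2.191·exp(−kt) = 2.191·0.9180 = 2.012 mg/L.
Second outfall: C = (1191·2.012 + 130.0·33.20)/1321 = 5.081 mg/L.

5.08 mg/L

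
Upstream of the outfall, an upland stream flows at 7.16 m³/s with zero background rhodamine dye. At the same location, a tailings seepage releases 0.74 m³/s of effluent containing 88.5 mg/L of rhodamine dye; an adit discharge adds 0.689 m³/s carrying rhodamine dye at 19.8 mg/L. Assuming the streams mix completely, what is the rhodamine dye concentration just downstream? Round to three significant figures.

9.21 mg/L

Mass balance: C = (7.160·0 + 0.7400·88.50 + 0.6890·19.80) / 8.589 = 79.13/8.589 = 9.213 mg/L.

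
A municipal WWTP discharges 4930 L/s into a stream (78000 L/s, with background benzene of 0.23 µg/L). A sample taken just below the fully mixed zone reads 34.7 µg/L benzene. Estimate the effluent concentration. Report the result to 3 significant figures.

Mass balance: 78000·0.2300 + 4930·Cₑ = 82930·34.70
→ Cₑ = (82930·34.70 − 78000·0.2300) / 4930 = 580.1 µg/L.

580 µg/L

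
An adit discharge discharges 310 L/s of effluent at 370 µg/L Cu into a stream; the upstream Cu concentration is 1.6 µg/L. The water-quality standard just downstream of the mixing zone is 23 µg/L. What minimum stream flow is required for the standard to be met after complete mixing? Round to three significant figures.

5030 L/s

Set C_mix = 23: (Q·1.600 + 310.0·370.0) / (Q + 310.0) = 23
→ Q = 310.0·(370.0 − 23)/(23 − 1.600) = 5027 L/s.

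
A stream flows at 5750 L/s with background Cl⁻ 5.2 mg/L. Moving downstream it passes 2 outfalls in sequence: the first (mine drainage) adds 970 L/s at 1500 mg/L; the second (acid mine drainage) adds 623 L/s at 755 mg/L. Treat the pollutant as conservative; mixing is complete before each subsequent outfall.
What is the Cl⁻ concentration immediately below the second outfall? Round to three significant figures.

266 mg/L

Below outfall 1: Q → 6720 L/s, C = (5750·5.200 + 970.0·1500)/6720 = 221.0 mg/L.
Below outfall 2: Q → 7343 L/s, C = (6720·221.0 + 623.0·755.0)/7343 = 266.3 mg/L.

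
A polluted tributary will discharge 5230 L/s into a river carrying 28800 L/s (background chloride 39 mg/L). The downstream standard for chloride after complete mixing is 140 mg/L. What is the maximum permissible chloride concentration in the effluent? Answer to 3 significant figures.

At the limit, (Qr·Cr + Qe·Cₑ)/(Qr + Qe) = 140:
Cₑ = (34030·140 − 28800·39.00) / 5230 = 696.2 mg/L.

696 mg/L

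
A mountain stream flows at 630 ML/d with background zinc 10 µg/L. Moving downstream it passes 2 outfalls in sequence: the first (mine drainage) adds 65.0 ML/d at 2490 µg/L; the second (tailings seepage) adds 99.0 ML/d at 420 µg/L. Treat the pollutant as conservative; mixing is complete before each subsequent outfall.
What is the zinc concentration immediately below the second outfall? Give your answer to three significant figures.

Outfall 1: combined Q = 695.0 ML/d; C = (630.0·10.00 + 65.00·2490)/695.0 = 241.9 µg/L.
Outfall 2: combined Q = 794.0 ML/d; C = (695.0·241.9 + 99.00·420.0)/794.0 = 264.1 µg/L.

264 µg/L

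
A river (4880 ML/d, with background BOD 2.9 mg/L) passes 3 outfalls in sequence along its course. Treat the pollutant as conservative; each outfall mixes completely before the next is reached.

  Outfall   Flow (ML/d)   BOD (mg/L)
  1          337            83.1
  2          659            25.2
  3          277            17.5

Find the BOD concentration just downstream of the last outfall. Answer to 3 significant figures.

10.3 mg/L

Outfall 1: combined Q = 5217 ML/d; C = (4880·2.900 + 337.0·83.10)/5217 = 8.081 mg/L.
Outfall 2: combined Q = 5876 ML/d; C = (5217·8.081 + 659.0·25.20)/5876 = 10.00 mg/L.
Outfall 3: combined Q = 6153 ML/d; C = (5876·10.00 + 277.0·17.50)/6153 = 10.34 mg/L.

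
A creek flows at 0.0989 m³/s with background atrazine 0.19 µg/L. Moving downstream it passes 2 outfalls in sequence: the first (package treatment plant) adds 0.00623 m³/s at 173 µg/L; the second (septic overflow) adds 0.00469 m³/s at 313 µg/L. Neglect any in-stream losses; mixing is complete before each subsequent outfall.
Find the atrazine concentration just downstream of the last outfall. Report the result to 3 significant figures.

Below outfall 1: Q → 0.1051 m³/s, C = (0.09890·0.1900 + 0.006230·173.0)/0.1051 = 10.43 µg/L.
Below outfall 2: Q → 0.1098 m³/s, C = (0.1051·10.43 + 0.004690·313.0)/0.1098 = 23.35 µg/L.

23.4 µg/L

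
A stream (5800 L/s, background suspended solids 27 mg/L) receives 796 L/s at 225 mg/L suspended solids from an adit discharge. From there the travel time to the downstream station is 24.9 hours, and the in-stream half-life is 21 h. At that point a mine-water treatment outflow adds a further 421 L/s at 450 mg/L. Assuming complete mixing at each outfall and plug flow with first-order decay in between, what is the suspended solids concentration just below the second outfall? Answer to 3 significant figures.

48.0 mg/L

Conservation of mass: C = (5800·27.00 + 796.0·225.0) / 6596 = 335700/6596 = 50.89 mg/L; combined flow 6596 L/s.
Half-life 21 h → k = ln 2 / 21 = 0.03301 h⁻¹ = 0.7922 d⁻¹.
Decay over the reach: 50.89·exp(−kt) = 50.89·0.4396 = 22.37 mg/L.
Second outfall: C = (6596·22.37 + 421.0·450.0)/7017 = 48.03 mg/L.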